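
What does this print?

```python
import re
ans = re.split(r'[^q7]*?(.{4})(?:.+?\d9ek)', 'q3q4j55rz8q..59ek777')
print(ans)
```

This matches zero or more of any character except [q7] (lazy); then exactly 4 of any character (captured); then one or more of any character (lazy), then a digit, then the literal '9ek' (non-capturing group).
Matches to split on: at [0:17] → 'q3q4j55rz8q..59ek'.
Because the pattern has a capturing group, `split` also inserts each captured text between the pieces.

['', 'q3q4', '777']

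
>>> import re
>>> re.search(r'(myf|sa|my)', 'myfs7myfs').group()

The regex engine tests alternatives in the order written; an earlier branch that matches wins even if a later one would match more.
The match spans [0:3] → 'myf'.

'myf'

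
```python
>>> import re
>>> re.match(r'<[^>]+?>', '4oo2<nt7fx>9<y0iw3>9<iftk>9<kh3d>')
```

With `match`, the pattern is implicitly anchored at the beginning.
Here position 0 doesn't satisfy it, so the call returns None.

None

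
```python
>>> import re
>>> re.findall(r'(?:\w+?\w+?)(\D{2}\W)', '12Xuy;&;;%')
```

This matches one or more of a word character (lazy), then one or more of a word character (lazy) (non-capturing group); then exactly 2 of a non-digit, then a non-word character (captured).
Matches: at [0:6] match '12Xuy;', group 1 = 'uy;'.
One capturing group, so `findall` returns just the captured substring from the one match — 1 in all.

['uy;']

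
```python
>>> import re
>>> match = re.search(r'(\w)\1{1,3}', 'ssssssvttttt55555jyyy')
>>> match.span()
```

(0, 4)

After group 1 captures some text, `\1` only succeeds where that same text appears again.
The match spans [0:4] → 'ssss'.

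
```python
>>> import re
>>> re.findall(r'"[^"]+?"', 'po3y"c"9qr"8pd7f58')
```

Matches: at [4:7] → '"c"'.
`findall` yields the raw match text (1 of them) because the pattern has no groups.

['"c"']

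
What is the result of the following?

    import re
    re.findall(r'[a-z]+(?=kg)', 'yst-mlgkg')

['mlg']

The lookaround is zero-width — it requires the adjacent text to match without consuming it, so the asserted text isn't part of the match.
Matches: at [4:7] → 'mlg'.
No capturing groups, so `findall` returns the 1 full match string.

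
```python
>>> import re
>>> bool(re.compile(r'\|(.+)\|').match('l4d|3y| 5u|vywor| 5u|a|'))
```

False

`re.match` only tries the pattern at the start of the string.
Here position 0 doesn't satisfy it, so the call returns None, and `bool(None)` is False.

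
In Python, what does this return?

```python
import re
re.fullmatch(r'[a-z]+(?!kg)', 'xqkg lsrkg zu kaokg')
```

None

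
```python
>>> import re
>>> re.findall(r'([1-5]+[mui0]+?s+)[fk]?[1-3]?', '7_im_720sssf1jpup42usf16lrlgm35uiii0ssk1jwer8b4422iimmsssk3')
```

['20sss', '42us', '35uiii0ss', '4422iimmsss']

Pattern: one or more of a character in [1-5], then one or more of one of [mui0] (lazy), then one or more of the literal 's' (captured); then optionally one of [fk], then optionally a character in [1-3].
Scanning left to right: at [6:13] match '20sssf1', group 1 = '20sss'; at [17:23] match '42usf1', group 1 = '42us'; at [29:40] match '35uiii0ssk1', group 1 = '35uiii0ss'; at [46:59] match '4422iimmsssk3', group 1 = '4422iimmsss'.
With a single group, `findall` returns only what that group captured — 4 items.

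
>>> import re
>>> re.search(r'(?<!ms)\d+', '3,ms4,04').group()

'3'

Because the assertion is negative and zero-width, positions next to the forbidden text are skipped.
The match spans [0:1] → '3'.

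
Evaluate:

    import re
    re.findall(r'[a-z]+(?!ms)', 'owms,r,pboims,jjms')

The negative lookaround is zero-width — it rules out positions where the adjacent text would match, without consuming anything.
`findall` yields the raw match text (4 of them) because the pattern has no groups.

['owms', 'r', 'pboims', 'jjms']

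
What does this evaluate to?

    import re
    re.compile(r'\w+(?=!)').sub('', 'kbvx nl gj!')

Because the assertion is zero-width, the text it checks is not consumed and won't appear in the result.
Matches: at [8:10] → 'gj'.
Every occurrence is swapped for ''.

'kbvx nl !'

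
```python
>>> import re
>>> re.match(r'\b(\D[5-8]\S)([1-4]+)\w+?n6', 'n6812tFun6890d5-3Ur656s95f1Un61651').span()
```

`re.match` only tries the pattern at the start of the string.
The match spans [0:10] → 'n6812tFun6'.

(0, 10)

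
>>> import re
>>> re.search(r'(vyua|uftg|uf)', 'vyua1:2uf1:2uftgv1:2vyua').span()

(0, 4)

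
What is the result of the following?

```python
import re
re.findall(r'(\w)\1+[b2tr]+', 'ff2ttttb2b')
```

['f']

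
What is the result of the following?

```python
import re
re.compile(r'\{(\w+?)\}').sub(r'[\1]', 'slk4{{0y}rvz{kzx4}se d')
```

'slk4{[0y]rvz[kzx4]se d'

Matches: at [5:9] → '{0y}'; at [12:18] → '{kzx4}'.
`\1` in the replacement pulls in group 1's text for each match.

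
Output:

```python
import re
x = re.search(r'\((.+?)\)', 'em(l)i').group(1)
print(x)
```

l

`re.search` scans for the first position where the pattern succeeds.
The match spans [2:5] → '(l)'.
Captured: group 1 = 'l'.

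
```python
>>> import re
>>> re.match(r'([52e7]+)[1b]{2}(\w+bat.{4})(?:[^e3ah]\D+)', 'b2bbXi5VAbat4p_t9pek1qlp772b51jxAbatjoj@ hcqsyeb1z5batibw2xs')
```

None

With `match`, the pattern is implicitly anchored at the beginning.
Here position 0 doesn't satisfy it, so the call returns None.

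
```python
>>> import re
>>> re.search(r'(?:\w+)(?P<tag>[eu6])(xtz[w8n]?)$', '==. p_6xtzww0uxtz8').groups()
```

The match spans [4:18] → 'p_6xtzww0uxtz8'.
Captured: group 1 = 'u', group 2 = 'xtz8'.

('u', 'xtz8')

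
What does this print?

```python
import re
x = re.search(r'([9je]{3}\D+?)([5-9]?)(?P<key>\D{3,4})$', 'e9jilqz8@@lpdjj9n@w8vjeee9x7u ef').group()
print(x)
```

ee9x7u ef

The pattern matches exactly 3 of one of [9je], then one or more of a non-digit (lazy) (captured); then optionally a character in [5-9] (captured); then 3 to 4 of a non-digit (captured as 'key'); then anchored at the end.
`re.search` scans for the first position where the pattern succeeds.
The match spans [23:32] → 'ee9x7u ef'.
Captured: group 1 = 'ee9x', group 2 = '7', group 3 = 'u ef'.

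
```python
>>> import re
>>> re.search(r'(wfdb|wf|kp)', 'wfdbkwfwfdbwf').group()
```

The regex engine tests alternatives in the order written; an earlier branch that matches wins even if a later one would match more.
The match spans [0:4] → 'wfdb'.

'wfdb'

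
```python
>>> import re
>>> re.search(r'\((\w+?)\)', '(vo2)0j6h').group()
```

`re.search` tries every starting position until one works.
The match spans [0:5] → '(vo2)'.
Captured: group 1 = 'vo2'.

'(vo2)'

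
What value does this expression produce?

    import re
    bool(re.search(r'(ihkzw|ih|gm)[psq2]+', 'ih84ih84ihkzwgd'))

`search` walks the string left to right and returns the first match it finds.
Here the pattern never matches, so the call returns None, and `bool(None)` is False.

False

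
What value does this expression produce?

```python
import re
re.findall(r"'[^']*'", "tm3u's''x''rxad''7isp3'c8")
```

["'s'", "'x'", "'rxad'", "'7isp3'"]

With no groups in the pattern, `findall` gives back each whole match — 4 here.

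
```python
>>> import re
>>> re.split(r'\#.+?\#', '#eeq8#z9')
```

Matches to split on: at [0:6] → '#eeq8#'.
The string is cut at each match, leaving 2 pieces.

['', 'z9']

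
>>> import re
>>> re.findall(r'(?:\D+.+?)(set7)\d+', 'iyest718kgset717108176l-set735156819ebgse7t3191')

This matches one or more of a non-digit, then one or more of any character (lazy) (non-capturing group); then the literal 'se', then the literal 't7' (captured); then one or more of a digit.
The `?` after the quantifier makes it lazy — it takes as little as possible before letting the rest of the pattern try.
Matches: at [0:22] match 'iyest718kgset717108176', group 1 = 'set7'; at [22:36] match 'l-set735156819', group 1 = 'set7'.
`findall` collects group 1 from each match (2 total).

['set7', 'set7']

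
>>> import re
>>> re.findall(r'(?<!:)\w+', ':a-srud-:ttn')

A negative assertion filters positions out without eating any characters.
Matches: at [3:7] → 'srud'; at [10:12] → 'tn'.
Since nothing is captured, `findall` lists the 2 matched substrings directly.

['srud', 'tn']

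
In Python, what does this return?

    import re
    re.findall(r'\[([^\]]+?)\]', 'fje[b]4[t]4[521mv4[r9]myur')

['b', 't', '521mv4[r9']

One capturing group, so `findall` returns just the captured substring from each match — 3 in all.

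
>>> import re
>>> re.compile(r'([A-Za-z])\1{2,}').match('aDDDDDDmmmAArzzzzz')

None

`re.match` won't scan ahead — the pattern has to work from the very first character.
Here the pattern fails at index 0, so the call returns None.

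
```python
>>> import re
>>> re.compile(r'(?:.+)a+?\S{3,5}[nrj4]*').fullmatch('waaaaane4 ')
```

For `fullmatch`, every character of the input must be accounted for by the pattern.
Here there's no way to consume every character, so the call returns None.

None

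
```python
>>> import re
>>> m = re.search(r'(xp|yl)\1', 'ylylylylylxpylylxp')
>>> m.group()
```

'ylyl'

`\1` has to match the exact text group 1 already captured.
The match spans [0:4] → 'ylyl'.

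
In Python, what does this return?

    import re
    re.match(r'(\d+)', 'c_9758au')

This matches one or more of a digit (captured).
`match` is anchored at position 0; if the pattern doesn't fit there, it returns None.
Here the string doesn't start with a match, so the call returns None.

None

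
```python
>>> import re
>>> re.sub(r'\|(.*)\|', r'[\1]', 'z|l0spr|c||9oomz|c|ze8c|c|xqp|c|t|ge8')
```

Each match is replaced using the text its own group 1 captured.

'z[l0spr|c||9oomz|c|ze8c|c|xqp|c|t]ge8'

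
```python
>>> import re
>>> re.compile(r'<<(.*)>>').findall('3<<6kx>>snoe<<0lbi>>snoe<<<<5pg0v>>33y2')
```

['6kx>>snoe<<0lbi>>snoe<<<<5pg0v']

Scanning left to right: at [1:35] match '<<6kx>>snoe<<0lbi>>snoe<<<<5pg0v>>', group 1 = '6kx>>snoe<<0lbi>>snoe<<<<5pg0v'.
With a single group, `findall` returns only what that group captured — 1 item.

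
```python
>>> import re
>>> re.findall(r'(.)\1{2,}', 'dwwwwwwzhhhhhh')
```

['w', 'h']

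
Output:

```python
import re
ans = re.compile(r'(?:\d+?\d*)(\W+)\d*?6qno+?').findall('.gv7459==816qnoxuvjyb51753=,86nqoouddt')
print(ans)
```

['==']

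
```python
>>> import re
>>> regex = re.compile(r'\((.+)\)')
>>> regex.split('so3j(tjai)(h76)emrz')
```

The group in the pattern means `split` returns the separators' captures alongside the pieces.

['so3j', 'tjai)(h76', 'emrz']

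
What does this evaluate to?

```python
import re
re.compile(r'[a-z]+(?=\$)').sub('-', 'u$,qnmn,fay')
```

'-$,qnmn,fay'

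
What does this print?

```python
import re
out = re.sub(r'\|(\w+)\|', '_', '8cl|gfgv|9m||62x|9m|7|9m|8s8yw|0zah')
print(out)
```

Matches: at [3:9] → '|gfgv|'; at [12:17] → '|62x|'; at [19:22] → '|7|'; at [24:31] → '|8s8yw|'.
Every occurrence is swapped for '_'.

8cl_9m|_9m_9m_0zah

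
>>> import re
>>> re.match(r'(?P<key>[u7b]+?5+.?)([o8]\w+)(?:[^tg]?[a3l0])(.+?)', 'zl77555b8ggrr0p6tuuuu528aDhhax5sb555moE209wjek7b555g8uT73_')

None

`re.match` only tries the pattern at the start of the string.
Here the pattern fails at index 0, so the call returns None.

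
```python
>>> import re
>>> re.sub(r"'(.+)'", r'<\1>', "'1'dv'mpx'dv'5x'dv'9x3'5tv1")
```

`\1` in the replacement pulls in group 1's text for each match.

"<1'dv'mpx'dv'5x'dv'9x3>5tv1"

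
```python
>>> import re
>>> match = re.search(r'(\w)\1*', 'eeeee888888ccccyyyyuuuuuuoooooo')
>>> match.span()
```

`\1` is not a pattern — it's the concrete string captured by group 1, re-applied verbatim.
`re.search` tries every starting position until one works.
The match spans [0:5] → 'eeeee'.
Captured: group 1 = 'e'.

(0, 5)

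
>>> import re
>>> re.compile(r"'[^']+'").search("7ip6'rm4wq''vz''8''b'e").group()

"'rm4wq'"

`re.search` tries every starting position until one works.
The match spans [4:11] → "'rm4wq'".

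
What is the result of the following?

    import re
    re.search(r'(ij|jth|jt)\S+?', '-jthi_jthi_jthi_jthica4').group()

`|` is ordered: at each position the engine commits to the first alternative that works.
`re.search` tries every starting position until one works.
The match spans [1:5] → 'jthi'.
Captured: group 1 = 'jth'.

'jthi'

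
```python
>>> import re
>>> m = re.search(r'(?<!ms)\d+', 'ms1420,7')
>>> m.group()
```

'420'

A negative assertion filters positions out without eating any characters.
`re.search` scans for the first position where the pattern succeeds.
The match spans [3:6] → '420'.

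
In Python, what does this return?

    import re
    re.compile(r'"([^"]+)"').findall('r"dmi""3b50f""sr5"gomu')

['dmi', '3b50f', 'sr5']

Matches: at [1:6] match '"dmi"', group 1 = 'dmi'; at [6:13] match '"3b50f"', group 1 = '3b50f'; at [13:18] match '"sr5"', group 1 = 'sr5'.
One capturing group, so `findall` returns just the captured substring from each match — 3 in all.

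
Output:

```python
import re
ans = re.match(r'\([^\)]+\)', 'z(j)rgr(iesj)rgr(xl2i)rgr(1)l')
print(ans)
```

None

`re.match` only tries the pattern at the start of the string.
Here the pattern fails at index 0, so the call returns None.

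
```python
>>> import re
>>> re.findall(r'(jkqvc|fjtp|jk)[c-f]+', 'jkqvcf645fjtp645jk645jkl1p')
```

Walking the string: at [0:6] match 'jkqvcf', group 1 = 'jkqvc'.
Because there's exactly one group, `findall` drops the full match and keeps group 1 from the one hit.

['jkqvc']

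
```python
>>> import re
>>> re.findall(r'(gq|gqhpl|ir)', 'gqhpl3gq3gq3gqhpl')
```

`|` is ordered: at each position the engine commits to the first alternative that works.
Walking the string: at [0:2] match 'gq', group 1 = 'gq'; at [6:8] match 'gq', group 1 = 'gq'; at [9:11] match 'gq', group 1 = 'gq'; at [12:14] match 'gq', group 1 = 'gq'.
One capturing group, so `findall` returns just the captured substring from each match — 4 in all.

['gq', 'gq', 'gq', 'gq']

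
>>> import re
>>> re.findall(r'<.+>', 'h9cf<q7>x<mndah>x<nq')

Walking the string: at [4:16] → '<q7>x<mndah>'.
With no groups in the pattern, `findall` gives back each whole match — 1 here.

['<q7>x<mndah>']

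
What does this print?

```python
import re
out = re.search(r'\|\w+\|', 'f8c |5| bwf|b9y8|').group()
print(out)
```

|5|

The match spans [4:7] → '|5|'.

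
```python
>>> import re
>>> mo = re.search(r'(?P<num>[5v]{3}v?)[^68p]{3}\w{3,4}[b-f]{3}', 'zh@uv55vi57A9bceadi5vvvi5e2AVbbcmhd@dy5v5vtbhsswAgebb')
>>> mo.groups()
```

('v55',)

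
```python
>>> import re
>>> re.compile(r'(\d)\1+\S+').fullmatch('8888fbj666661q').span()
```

`re.fullmatch` requires the pattern to consume the entire string.
The match spans [0:14] → '8888fbj666661q'.

(0, 14)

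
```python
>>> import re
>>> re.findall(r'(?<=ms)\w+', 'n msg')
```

['g']

The positive lookaround only admits positions where the adjacent text matches; those characters stay outside the span.
Matches: at [4:5] → 'g'.
No capturing groups, so `findall` returns the 1 full match string.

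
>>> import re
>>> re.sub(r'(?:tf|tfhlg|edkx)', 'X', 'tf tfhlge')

Branches in `(...|...)` are attempted left-to-right; the first branch that allows the whole pattern to succeed is taken.
Every occurrence is swapped for 'X'.

'X Xhlge'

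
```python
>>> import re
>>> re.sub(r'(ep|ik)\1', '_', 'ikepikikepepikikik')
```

'ikep___ik'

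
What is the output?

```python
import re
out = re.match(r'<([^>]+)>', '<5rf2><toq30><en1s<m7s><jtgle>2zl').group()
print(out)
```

<5rf2>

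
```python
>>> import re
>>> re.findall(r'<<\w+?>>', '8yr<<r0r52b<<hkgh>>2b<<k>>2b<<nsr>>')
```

['<<hkgh>>', '<<k>>', '<<nsr>>']

Since nothing is captured, `findall` lists the 3 matched substrings directly.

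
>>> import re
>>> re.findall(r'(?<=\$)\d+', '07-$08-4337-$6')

['08', '6']

The positive lookaround only admits positions where the adjacent text matches; those characters stay outside the span.
Since nothing is captured, `findall` lists the 2 matched substrings directly.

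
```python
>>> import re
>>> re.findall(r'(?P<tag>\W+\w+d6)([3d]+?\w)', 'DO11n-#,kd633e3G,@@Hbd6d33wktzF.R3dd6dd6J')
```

[('-#,kd6', '33'), (',@@Hbd6', 'd3'), ('.R3dd6', 'dd')]

This matches one or more of a non-word character, then one or more of a word character, then the literal 'd6' (captured as 'tag'); then one or more of one of [3d] (lazy), then a word character (captured).
Walking the string: at [5:13] match '-#,kd633', groups = ('-#,kd6', '33'); at [16:25] match ',@@Hbd6d3', groups = (',@@Hbd6', 'd3'); at [31:39] match '.R3dd6dd', groups = ('.R3dd6', 'dd').
Multiple groups make `findall` return tuples — one 2-tuple for each match.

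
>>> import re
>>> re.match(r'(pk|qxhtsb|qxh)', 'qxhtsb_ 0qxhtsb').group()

With `match`, the pattern is implicitly anchored at the beginning.
The match spans [0:6] → 'qxhtsb'.

'qxhtsb'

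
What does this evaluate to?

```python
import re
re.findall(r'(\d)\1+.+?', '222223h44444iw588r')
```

['2', '4', '8']

The backreference `\1` re-matches whatever the first group consumed, character for character.
With a single group, `findall` returns only what that group captured — 3 items.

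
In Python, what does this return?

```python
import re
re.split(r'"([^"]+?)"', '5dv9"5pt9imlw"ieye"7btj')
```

The group in the pattern means `split` returns the separators' captures alongside the pieces.

['5dv9', '5pt9imlw', 'ieye"7btj']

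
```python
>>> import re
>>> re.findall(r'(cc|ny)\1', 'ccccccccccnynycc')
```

['cc', 'cc', 'ny']

A backreference is literal: `\1` must see the identical characters the first group matched.
`findall` collects group 1 from each match (3 total).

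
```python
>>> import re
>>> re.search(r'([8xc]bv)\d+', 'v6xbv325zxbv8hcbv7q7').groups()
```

('xbv',)

This matches one of [8xc], then the literal 'bv' (captured); then one or more of a digit.
`re.search` tries every starting position until one works.
The match spans [2:8] → 'xbv325'.
Captured: group 1 = 'xbv'.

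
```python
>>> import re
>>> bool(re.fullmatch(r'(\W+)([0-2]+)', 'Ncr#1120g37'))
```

False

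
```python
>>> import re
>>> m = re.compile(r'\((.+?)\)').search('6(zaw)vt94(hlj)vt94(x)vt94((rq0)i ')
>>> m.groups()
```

('zaw',)

`search` walks the string left to right and returns the first match it finds.
The match spans [1:6] → '(zaw)'.
Captured: group 1 = 'zaw'.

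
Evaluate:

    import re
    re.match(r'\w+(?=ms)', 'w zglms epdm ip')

None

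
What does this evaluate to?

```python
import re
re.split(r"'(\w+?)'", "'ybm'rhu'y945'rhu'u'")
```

['', 'ybm', 'rhu', 'y945', 'rhu', 'u', '']

Matches to split on: at [0:5] → "'ybm'"; at [8:14] → "'y945'"; at [17:20] → "'u'".
With a capturing group present, the delimiter's captured portion is kept in the result list.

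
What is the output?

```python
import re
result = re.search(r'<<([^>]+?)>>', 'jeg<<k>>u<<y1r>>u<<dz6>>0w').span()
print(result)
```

The match spans [3:8] → '<<k>>'.

(3, 8)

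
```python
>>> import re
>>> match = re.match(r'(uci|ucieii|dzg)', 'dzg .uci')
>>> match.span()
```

`re.match` won't scan ahead — the pattern has to work from the very first character.
The match spans [0:3] → 'dzg'.

(0, 3)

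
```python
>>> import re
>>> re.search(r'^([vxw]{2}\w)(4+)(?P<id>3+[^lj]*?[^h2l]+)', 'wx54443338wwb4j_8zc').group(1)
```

'wx5'

The match spans [0:19] → 'wx54443338wwb4j_8zc'.
Captured: group 1 = 'wx5', group 2 = '444', group 3 = '3338wwb4j_8zc'.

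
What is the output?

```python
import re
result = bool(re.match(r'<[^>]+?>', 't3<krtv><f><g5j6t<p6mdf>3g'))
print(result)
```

False

With `match`, the pattern is implicitly anchored at the beginning.
Here the string doesn't start with a match, so the call returns None, and `bool(None)` is False.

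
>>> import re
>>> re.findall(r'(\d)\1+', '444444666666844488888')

`\1` has to match the exact text group 1 already captured.
Matches: at [0:6] match '444444', group 1 = '4'; at [6:12] match '666666', group 1 = '6'; at [13:16] match '444', group 1 = '4'; at [16:21] match '88888', group 1 = '8'.
Because there's exactly one group, `findall` drops the full match and keeps group 1 from each hit.

['4', '6', '4', '8']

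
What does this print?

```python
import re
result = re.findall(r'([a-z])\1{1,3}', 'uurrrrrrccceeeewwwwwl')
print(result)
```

['u', 'r', 'r', 'c', 'e', 'w']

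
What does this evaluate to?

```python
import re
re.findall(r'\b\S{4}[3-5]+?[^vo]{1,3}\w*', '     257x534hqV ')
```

['257x534hqV']

Pattern: a word boundary (`\b`, zero-width); then exactly 4 of a non-whitespace character; then one or more of a character in [3-5] (lazy); then 1 to 3 of any character except [vo], then zero or more of a word character.
Scanning left to right: at [5:15] → '257x534hqV'.
Since nothing is captured, `findall` lists the 1 matched substring directly.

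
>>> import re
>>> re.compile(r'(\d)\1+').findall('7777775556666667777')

After group 1 captures some text, `\1` only succeeds where that same text appears again.
Scanning left to right: at [0:6] match '777777', group 1 = '7'; at [6:9] match '555', group 1 = '5'; at [9:15] match '666666', group 1 = '6'; at [15:19] match '7777', group 1 = '7'.
With a single group, `findall` returns only what that group captured — 4 items.

['7', '5', '6', '7']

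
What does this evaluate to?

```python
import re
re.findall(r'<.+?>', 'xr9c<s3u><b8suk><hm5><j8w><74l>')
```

['<s3u>', '<b8suk>', '<hm5>', '<j8w>', '<74l>']

A `+?`/`*?`/`{m,n}?` starts at its minimum and grows only as far as needed for what follows to match.
`findall` yields the raw match text (5 of them) because the pattern has no groups.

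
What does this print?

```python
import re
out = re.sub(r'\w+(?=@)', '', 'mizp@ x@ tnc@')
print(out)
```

The lookaround is zero-width — it requires the adjacent text to match without consuming it, so the asserted text isn't part of the match.
`sub` substitutes '' at each match site.

@ @ @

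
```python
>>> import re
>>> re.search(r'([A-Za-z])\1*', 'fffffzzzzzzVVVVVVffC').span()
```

(0, 5)

`\1` is not a pattern — it's the concrete string captured by group 1, re-applied verbatim.
Unlike `match`, `search` isn't anchored — it looks for the pattern anywhere in the string.
The match spans [0:5] → 'fffff'.
Captured: group 1 = 'f'.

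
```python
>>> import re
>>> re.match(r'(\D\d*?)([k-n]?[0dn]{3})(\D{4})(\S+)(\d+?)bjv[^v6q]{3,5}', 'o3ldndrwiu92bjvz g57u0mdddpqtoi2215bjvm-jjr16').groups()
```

('o3', 'ldnd', 'rwiu', '9', '2')

Pattern: a non-digit, then zero or more of a digit (lazy) (captured); then optionally a character in [k-n], then exactly 3 of one of [0dn] (captured); then exactly 4 of a non-digit (captured); then one or more of a non-whitespace character (captured); then one or more of a digit (lazy) (captured); then the literal 'bjv', then 3 to 5 of any character except [v6q].
With `match`, the pattern is implicitly anchored at the beginning.
The match spans [0:20] → 'o3ldndrwiu92bjvz g57'.
Captured: group 1 = 'o3', group 2 = 'ldnd', group 3 = 'rwiu', group 4 = '9', group 5 = '2'.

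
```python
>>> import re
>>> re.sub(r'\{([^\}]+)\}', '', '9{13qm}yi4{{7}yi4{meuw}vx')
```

`sub` substitutes '' at each match site.

'9yi4yi4vx'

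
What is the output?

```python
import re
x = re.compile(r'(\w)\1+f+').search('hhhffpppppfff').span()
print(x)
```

(0, 5)

`\1` is not a pattern — it's the concrete string captured by group 1, re-applied verbatim.
The match spans [0:5] → 'hhhff'.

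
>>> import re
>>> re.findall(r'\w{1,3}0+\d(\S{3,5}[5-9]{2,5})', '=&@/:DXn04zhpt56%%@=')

['zhpt56']

Pattern: 1 to 3 of a word character, then one or more of a literal '0', then a digit; then 3 to 5 of a non-whitespace character, then 2 to 5 of a character in [5-9] (captured).
With a single group, `findall` returns only what that group captured — 1 item.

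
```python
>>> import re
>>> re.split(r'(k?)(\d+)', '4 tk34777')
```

['', '', '4', ' t', 'k', '34777', '']

This matches optionally a literal 'k' (captured); then one or more of a digit (captured).
Matches to split on: at [0:1] → '4'; at [3:9] → 'k34777'.
Because the pattern has a capturing group, `split` also inserts each captured text between the pieces.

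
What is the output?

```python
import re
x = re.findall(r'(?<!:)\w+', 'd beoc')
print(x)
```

`(?!…)`/`(?<!…)` only lets a position through if the neighbouring text does NOT match; no characters are consumed.
No capturing groups, so `findall` returns the 2 full match strings.

['d', 'beoc']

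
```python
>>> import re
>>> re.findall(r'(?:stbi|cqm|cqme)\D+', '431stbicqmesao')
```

Scanning left to right: at [3:14] → 'stbicqmesao'.
No capturing groups, so `findall` returns the 1 full match string.

['stbicqmesao']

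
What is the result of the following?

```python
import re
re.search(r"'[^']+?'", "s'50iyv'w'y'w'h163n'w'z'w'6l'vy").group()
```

The match spans [1:8] → "'50iyv'".

"'50iyv'"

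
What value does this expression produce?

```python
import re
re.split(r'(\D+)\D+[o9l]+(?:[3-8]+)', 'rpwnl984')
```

['', 'rpwn', '']

`re.split` interleaves the captured-group text with the surrounding fragments.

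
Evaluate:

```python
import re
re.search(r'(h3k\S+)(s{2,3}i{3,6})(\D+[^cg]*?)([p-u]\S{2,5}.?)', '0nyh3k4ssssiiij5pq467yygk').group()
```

'h3k4ssssiiij5pq467yy'

Pattern: the literal 'h3k', then one or more of a non-whitespace character (captured); then 2 to 3 of the literal 's', then 3 to 6 of the literal 'i' (captured); then one or more of a non-digit, then zero or more of any character except [cg] (lazy) (captured); then a character in [p-u], then 2 to 5 of a non-whitespace character, then optionally any character (captured).
Lazy quantifiers expand one character at a time until the remainder of the pattern can match.
Unlike `match`, `search` isn't anchored — it looks for the pattern anywhere in the string.
The match spans [3:23] → 'h3k4ssssiiij5pq467yy'.
Captured: group 1 = 'h3k4ss', group 2 = 'ssiii', group 3 = 'j5', group 4 = 'pq467yy'.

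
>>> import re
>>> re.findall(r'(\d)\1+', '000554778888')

['0', '5', '7', '8']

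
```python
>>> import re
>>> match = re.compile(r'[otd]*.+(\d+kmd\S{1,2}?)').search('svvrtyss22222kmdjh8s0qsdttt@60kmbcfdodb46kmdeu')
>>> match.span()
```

The pattern matches zero or more of one of [otd], then one or more of any character; then one or more of a digit, then the literal 'kmd', then 1 to 2 of a non-whitespace character (lazy) (captured).
With the lazy modifier that quantifier settles for the fewest repetitions that let the rest of the pattern succeed (the atoms after it are unaffected and can still be greedy).
`re.search` scans for the first position where the pattern succeeds.
The match spans [0:45] → 'svvrtyss22222kmdjh8s0qsdttt@60kmbcfdodb46kmde'.
Captured: group 1 = '6kmde'.

(0, 45)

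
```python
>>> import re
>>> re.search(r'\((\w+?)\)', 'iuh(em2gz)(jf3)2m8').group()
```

Unlike `match`, `search` isn't anchored — it looks for the pattern anywhere in the string.
The match spans [3:10] → '(em2gz)'.
Captured: group 1 = 'em2gz'.

'(em2gz)'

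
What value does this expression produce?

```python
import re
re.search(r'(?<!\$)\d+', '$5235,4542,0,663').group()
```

Because the assertion is negative and zero-width, positions next to the forbidden text are skipped.
Unlike `match`, `search` isn't anchored — it looks for the pattern anywhere in the string.
The match spans [2:5] → '235'.

'235'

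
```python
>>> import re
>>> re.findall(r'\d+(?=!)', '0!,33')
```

['0']

The lookaround is zero-width — it requires the adjacent text to match without consuming it, so the asserted text isn't part of the match.
Since nothing is captured, `findall` lists the 1 matched substring directly.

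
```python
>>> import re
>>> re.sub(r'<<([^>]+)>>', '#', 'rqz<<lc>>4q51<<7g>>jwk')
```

'rqz#4q51#jwk'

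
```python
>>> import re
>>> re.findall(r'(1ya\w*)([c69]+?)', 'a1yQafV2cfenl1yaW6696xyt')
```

[('1yaW669', '6')]

Pattern: the literal '1ya', then zero or more of a word character (captured); then one or more of one of [c69] (lazy) (captured).
Multiple groups make `findall` return tuples — one 2-tuple for the one match.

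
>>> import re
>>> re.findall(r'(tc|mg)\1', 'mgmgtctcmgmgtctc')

After group 1 captures some text, `\1` only succeeds where that same text appears again.
Scanning left to right: at [0:4] match 'mgmg', group 1 = 'mg'; at [4:8] match 'tctc', group 1 = 'tc'; at [8:12] match 'mgmg', group 1 = 'mg'; at [12:16] match 'tctc', group 1 = 'tc'.
With a single group, `findall` returns only what that group captured — 4 items.

['mg', 'tc', 'mg', 'tc']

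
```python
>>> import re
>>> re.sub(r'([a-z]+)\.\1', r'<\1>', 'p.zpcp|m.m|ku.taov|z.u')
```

'p.zpcp|<m>|ku.taov|z.u'

`\1` is not a pattern — it's the concrete string captured by group 1, re-applied verbatim.
Matches: at [7:10] → 'm.m'.
`\1` in the replacement pulls in group 1's text for each match.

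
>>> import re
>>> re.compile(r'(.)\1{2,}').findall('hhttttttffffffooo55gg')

`\1` is not a pattern — it's the concrete string captured by group 1, re-applied verbatim.
Walking the string: at [2:8] match 'tttttt', group 1 = 't'; at [8:14] match 'ffffff', group 1 = 'f'; at [14:17] match 'ooo', group 1 = 'o'.
One capturing group, so `findall` returns just the captured substring from each match — 3 in all.

['t', 'f', 'o']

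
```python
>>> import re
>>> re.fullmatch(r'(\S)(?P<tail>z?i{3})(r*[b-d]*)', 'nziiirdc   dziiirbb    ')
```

None

For `fullmatch`, every character of the input must be accounted for by the pattern.
Here the string isn't matched end-to-end, so the call returns None.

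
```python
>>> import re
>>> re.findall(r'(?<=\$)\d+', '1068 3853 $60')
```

['60']

Because the assertion is zero-width, the text it checks is not consumed and won't appear in the result.
`findall` yields the raw match text (1 of them) because the pattern has no groups.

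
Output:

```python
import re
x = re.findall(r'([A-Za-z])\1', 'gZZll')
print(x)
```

['Z', 'l']

`\1` has to match the exact text group 1 already captured.
One capturing group, so `findall` returns just the captured substring from each match — 2 in all.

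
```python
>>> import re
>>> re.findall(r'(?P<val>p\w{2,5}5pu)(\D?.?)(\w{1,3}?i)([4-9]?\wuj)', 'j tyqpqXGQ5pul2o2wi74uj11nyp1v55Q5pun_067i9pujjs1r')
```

[('pqXGQ5pu', 'l2', 'o2wi', '74uj'), ('p1v55Q5pu', 'n_', '067i', '9puj')]

Multiple groups make `findall` return tuples — one 4-tuple for each match.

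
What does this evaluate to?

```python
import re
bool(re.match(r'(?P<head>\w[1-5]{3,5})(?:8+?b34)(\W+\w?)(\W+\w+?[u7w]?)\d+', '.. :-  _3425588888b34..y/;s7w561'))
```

False

`re.match` only tries the pattern at the start of the string.
Here position 0 doesn't satisfy it, so the call returns None, and `bool(None)` is False.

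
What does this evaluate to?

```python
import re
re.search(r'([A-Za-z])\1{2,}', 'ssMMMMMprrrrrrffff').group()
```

`\1` has to match the exact text group 1 already captured.
`search` walks the string left to right and returns the first match it finds.
The match spans [2:7] → 'MMMMM'.
Captured: group 1 = 'M'.

'MMMMM'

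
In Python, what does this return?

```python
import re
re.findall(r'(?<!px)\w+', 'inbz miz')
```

['inbz', 'miz']

The negative lookahead/lookbehind blocks any match where the forbidden context is present.
Matches: at [0:4] → 'inbz'; at [5:8] → 'miz'.
No capturing groups, so `findall` returns the 2 full match strings.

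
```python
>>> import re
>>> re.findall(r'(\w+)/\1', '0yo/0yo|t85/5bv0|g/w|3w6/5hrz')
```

['0yo', '5']

The backreference `\1` re-matches whatever the first group consumed, character for character.
Matches: at [0:7] match '0yo/0yo', group 1 = '0yo'; at [10:13] match '5/5', group 1 = '5'.
Because there's exactly one group, `findall` drops the full match and keeps group 1 from each hit.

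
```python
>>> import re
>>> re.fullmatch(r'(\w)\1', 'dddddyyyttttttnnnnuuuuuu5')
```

None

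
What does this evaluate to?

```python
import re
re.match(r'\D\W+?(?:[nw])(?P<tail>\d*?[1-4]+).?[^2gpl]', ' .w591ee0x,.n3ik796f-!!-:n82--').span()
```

(0, 8)

This matches a non-digit, then one or more of a non-word character (lazy); then one of [nw] (non-capturing group); then zero or more of a digit (lazy), then one or more of a character in [1-4] (captured as 'tail'); then optionally any character; then any character except [2gpl].
With `match`, the pattern is implicitly anchored at the beginning.
The match spans [0:8] → ' .w591ee'.
Captured: group 1 = '591'.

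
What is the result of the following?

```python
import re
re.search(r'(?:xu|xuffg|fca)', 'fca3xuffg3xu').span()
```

(0, 3)

The match spans [0:3] → 'fca'.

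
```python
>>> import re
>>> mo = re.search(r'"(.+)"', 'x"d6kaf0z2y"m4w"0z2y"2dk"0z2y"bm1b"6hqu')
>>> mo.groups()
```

('d6kaf0z2y"m4w"0z2y"2dk"0z2y"bm1b',)

The match spans [1:35] → '"d6kaf0z2y"m4w"0z2y"2dk"0z2y"bm1b"'.
Captured: group 1 = 'd6kaf0z2y"m4w"0z2y"2dk"0z2y"bm1b'.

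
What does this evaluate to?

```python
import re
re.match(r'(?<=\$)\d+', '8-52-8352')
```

The lookaround is zero-width — it requires the adjacent text to match without consuming it, so the asserted text isn't part of the match.
`match` is anchored at position 0; if the pattern doesn't fit there, it returns None.
Here the string doesn't start with a match, so the call returns None.

None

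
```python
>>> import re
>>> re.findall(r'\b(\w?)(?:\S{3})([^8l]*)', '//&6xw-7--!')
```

[('6', '7--!')]

Pattern: a word boundary (`\b`, zero-width); then optionally a word character (captured); then exactly 3 of a non-whitespace character (non-capturing group); then zero or more of any character except [8l] (captured).
Scanning left to right: at [3:11] match '6xw-7--!', groups = ('6', '7--!').
`findall` packs the 2 group values into a tuple for every match.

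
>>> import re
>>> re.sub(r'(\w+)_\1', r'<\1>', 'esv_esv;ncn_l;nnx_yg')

`\1` is not a pattern — it's the concrete string captured by group 1, re-applied verbatim.
Matches: at [0:7] → 'esv_esv'.
The replacement refers to a captured group, so each match is rewritten using its own captured text.

'<esv>;ncn_l;nnx_yg'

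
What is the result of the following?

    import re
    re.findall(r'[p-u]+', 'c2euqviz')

['uq']

Pattern: one or more of a character in [p-u].
Walking the string: at [3:5] → 'uq'.
No capturing groups, so `findall` returns the 1 full match string.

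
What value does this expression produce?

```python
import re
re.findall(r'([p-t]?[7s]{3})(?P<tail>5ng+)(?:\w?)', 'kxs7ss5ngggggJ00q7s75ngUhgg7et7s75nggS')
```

The pattern matches optionally a character in [p-t], then exactly 3 of one of [7s] (captured); then the literal '5n', then one or more of the literal 'g' (captured as 'tail'); then optionally a word character (non-capturing group).
2 groups means each result is a tuple of 2 captured strings — 3 here.

[('s7ss', '5nggggg'), ('q7s7', '5ng'), ('t7s7', '5ngg')]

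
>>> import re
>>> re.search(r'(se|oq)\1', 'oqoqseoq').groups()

('oq',)

After group 1 captures some text, `\1` only succeeds where that same text appears again.
`search` walks the string left to right and returns the first match it finds.
The match spans [0:4] → 'oqoq'.
Captured: group 1 = 'oq'.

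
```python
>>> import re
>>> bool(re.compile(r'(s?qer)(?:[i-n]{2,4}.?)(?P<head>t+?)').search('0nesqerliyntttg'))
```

The pattern matches optionally the literal 's', then the literal 'qer' (captured); then 2 to 4 of a character in [i-n], then optionally any character (non-capturing group); then one or more of a literal 't' (lazy) (captured as 'head').
`re.search` tries every starting position until one works.
Here the pattern never matches, so the call returns None, and `bool(None)` is False.

False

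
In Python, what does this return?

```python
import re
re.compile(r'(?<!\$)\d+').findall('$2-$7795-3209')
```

`(?!…)`/`(?<!…)` only lets a position through if the neighbouring text does NOT match; no characters are consumed.
Scanning left to right: at [5:8] → '795'; at [9:13] → '3209'.
With no groups in the pattern, `findall` gives back each whole match — 2 here.

['795', '3209']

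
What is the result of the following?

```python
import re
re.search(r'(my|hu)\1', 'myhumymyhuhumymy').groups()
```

('my',)

The match spans [4:8] → 'mymy'.
Captured: group 1 = 'my'.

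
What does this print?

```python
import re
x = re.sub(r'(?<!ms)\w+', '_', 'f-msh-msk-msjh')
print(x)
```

The negative lookaround is zero-width — it rules out positions where the adjacent text would match, without consuming anything.
Matches: at [0:1] → 'f'; at [2:5] → 'msh'; at [6:9] → 'msk'; at [10:14] → 'msjh'.
Each match is replaced by '_'.

_-_-_-_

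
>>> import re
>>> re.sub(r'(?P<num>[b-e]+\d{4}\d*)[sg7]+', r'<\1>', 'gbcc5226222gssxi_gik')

Pattern: one or more of a character in [b-e], then exactly 4 of a digit, then zero or more of a digit (captured as 'num'); then one or more of one of [sg7].
Matches: at [1:14] → 'bcc5226222gss'.
`\1` in the replacement pulls in group 1's text for each match.

'g<bcc5226222>xi_gik'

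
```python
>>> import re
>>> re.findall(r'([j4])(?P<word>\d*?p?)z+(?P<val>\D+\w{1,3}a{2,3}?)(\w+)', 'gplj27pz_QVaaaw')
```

This matches one of [j4] (captured); then zero or more of a digit (lazy), then optionally a literal 'p' (captured as 'word'); then one or more of a literal 'z'; then one or more of a non-digit, then 1 to 3 of a word character, then 2 to 3 of the literal 'a' (lazy) (captured as 'val'); then one or more of a word character (captured).
Walking the string: at [3:15] match 'j27pz_QVaaaw', groups = ('j', '27p', '_QVaaa', 'w').
4 groups means the one result is a tuple of 4 captured strings — 1 here.

[('j', '27p', '_QVaaa', 'w')]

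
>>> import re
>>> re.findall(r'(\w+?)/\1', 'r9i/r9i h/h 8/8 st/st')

['r9i', 'h', '8', 'st']

`\1` is not a pattern — it's the concrete string captured by group 1, re-applied verbatim.
Matches: at [0:7] match 'r9i/r9i', group 1 = 'r9i'; at [8:11] match 'h/h', group 1 = 'h'; at [12:15] match '8/8', group 1 = '8'; at [16:21] match 'st/st', group 1 = 'st'.
One capturing group, so `findall` returns just the captured substring from each match — 4 in all.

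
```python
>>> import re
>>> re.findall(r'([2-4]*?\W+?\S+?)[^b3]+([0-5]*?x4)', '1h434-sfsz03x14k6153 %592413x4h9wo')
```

This matches zero or more of a character in [2-4] (lazy), then one or more of a non-word character (lazy), then one or more of a non-whitespace character (lazy) (captured); then one or more of any character except [b3]; then zero or more of a character in [0-5] (lazy), then the literal 'x4' (captured).
`findall` packs the 2 group values into a tuple for every match.

[('434-sfsz03x14k6153', '3x4')]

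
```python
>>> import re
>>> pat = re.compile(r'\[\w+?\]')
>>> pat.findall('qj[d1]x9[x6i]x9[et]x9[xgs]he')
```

Walking the string: at [2:6] → '[d1]'; at [8:13] → '[x6i]'; at [15:19] → '[et]'; at [21:26] → '[xgs]'.
No capturing groups, so `findall` returns the 4 full match strings.

['[d1]', '[x6i]', '[et]', '[xgs]']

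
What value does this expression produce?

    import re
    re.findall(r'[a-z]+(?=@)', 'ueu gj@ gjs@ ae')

['gj', 'gjs']

Lookahead/lookbehind check context without consuming it, so the matched span excludes the asserted characters.
`findall` yields the raw match text (2 of them) because the pattern has no groups.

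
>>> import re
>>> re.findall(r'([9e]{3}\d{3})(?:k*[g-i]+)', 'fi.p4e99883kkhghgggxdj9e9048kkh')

['e99883', '9e9048']

Pattern: exactly 3 of one of [9e], then exactly 3 of a digit (captured); then zero or more of a literal 'k', then one or more of a character in [g-i] (non-capturing group).
Matches: at [5:19] match 'e99883kkhghggg', group 1 = 'e99883'; at [22:31] match '9e9048kkh', group 1 = '9e9048'.
With a single group, `findall` returns only what that group captured — 2 items.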